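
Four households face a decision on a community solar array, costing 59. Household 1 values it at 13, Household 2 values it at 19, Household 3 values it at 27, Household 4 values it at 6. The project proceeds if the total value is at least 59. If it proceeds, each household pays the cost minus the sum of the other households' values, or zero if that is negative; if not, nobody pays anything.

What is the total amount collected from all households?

Total value 65 ≥ cost 59, so it is built.
Household 1: others sum to 52; max(0, 59 - 52) = 7.
Household 2: others sum to 46; max(0, 59 - 46) = 13.
Household 3: others sum to 38; max(0, 59 - 38) = 21.
Household 4: others sum to 59; max(0, 59 - 59) = 0.
Total collected = 7 + 13 + 21 + 0 = 41.

41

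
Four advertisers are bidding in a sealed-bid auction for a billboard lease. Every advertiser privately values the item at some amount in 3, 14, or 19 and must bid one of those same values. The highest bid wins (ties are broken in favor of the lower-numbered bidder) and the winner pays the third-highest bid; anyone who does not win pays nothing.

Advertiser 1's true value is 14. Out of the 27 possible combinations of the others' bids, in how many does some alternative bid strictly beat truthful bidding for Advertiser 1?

3

Others bid (3, 3, 19): truth gives 0; bid 19 gives 11 > 0. Violating.
Others bid (3, 19, 3): truth gives 0; bid 19 gives 11 > 0. Violating.
Others bid (19, 3, 3): truth gives 0; bid 19 gives 11 > 0. Violating.
Others bid (3, 3, 3): truth gives 11; no alternative beats it.
Others bid (3, 3, 14): truth gives 11; no alternative beats it.
(Checking all 27 profiles: 3 have a profitable deviation, 24 do not.)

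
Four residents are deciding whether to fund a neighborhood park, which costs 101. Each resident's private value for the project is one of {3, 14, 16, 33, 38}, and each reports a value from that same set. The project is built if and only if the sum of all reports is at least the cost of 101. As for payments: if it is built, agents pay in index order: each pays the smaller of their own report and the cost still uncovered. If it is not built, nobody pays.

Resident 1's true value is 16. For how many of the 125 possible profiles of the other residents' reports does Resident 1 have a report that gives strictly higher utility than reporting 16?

Others report (14, 38, 38): truth gives 0; report 14 gives 2 > 0. Violating.
Others report (16, 33, 38): truth gives 0; report 14 gives 2 > 0. Violating.
Others report (16, 38, 33): truth gives 0; report 14 gives 2 > 0. Violating.
Others report (16, 38, 38): truth gives 0; report 14 gives 2 > 0. Violating.
Others report (3, 3, 3): truth gives 0; no alternative beats it.
Others report (3, 3, 14): truth gives 0; no alternative beats it.
(Checking all 125 profiles: 20 have a profitable deviation, 105 do not.)

20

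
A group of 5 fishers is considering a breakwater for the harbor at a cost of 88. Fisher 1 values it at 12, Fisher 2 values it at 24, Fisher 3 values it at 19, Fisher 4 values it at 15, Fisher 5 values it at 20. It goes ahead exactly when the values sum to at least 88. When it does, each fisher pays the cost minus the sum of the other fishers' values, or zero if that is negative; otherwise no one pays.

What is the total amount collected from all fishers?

Total value 90 ≥ cost 88, so it is built.
Fisher 1: others sum to 78; max(0, 88 - 78) = 10.
Fisher 2: others sum to 66; max(0, 88 - 66) = 22.
Fisher 3: others sum to 71; max(0, 88 - 71) = 17.
Fisher 4: others sum to 75; max(0, 88 - 75) = 13.
Fisher 5: others sum to 70; max(0, 88 - 70) = 18.
Total collected = 10 + 22 + 17 + 13 + 18 = 80.

80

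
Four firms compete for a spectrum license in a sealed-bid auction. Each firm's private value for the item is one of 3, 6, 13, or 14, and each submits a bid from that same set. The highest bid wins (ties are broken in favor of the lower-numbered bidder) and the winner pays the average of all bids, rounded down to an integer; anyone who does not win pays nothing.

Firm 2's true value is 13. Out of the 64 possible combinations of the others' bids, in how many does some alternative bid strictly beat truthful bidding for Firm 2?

30

Others bid (3, 3, 3): truth gives 8; bid 6 gives 10 > 8. Violating.
Others bid (3, 3, 6): truth gives 7; bid 6 gives 9 > 7. Violating.
Others bid (3, 3, 14): truth gives 0; bid 14 gives 5 > 0. Violating.
Others bid (3, 6, 3): truth gives 7; bid 6 gives 9 > 7. Violating.
Others bid (3, 3, 13): truth gives 5; no alternative beats it.
Others bid (3, 6, 13): truth gives 5; no alternative beats it.
(Checking all 64 profiles: 30 have a profitable deviation, 34 do not.)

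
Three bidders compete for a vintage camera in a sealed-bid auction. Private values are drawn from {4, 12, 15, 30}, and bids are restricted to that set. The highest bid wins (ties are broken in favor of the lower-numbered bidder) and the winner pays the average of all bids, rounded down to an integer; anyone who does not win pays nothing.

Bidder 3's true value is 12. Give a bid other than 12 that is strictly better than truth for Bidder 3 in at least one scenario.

15

Suppose Bidder 1 bids 4 and Bidder 2 bids 12.
Bid 12: loses, pays 0, utility 0.
Bid 15: wins, pays 10, utility 12 - 10 = 2.
So bidding 15 beats truth here (2 > 0).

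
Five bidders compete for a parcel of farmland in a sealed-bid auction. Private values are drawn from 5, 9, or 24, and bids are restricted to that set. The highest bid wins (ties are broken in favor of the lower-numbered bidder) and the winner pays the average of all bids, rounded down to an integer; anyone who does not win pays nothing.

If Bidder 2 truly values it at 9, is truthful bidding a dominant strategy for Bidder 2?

Yes

Check each profile of the others' bids and compare truth against every alternative bid.
Others bid (5, 5, 5, 5): truth gives 4, best alternative gives 1.
Others bid (5, 5, 5, 9): truth gives 3, best alternative gives 0.
Others bid (5, 5, 9, 5): truth gives 3, best alternative gives 0.
Others bid (5, 9, 5, 5): truth gives 3, best alternative gives 0.
Others bid (5, 5, 9, 9): truth gives 2, best alternative gives 0.
Others bid (5, 9, 5, 9): truth gives 2, best alternative gives 0.
(Remaining 75 profiles checked similarly; truth is weakly best in each.)
In every case the truthful bid is at least as good as any alternative, so it is a dominant strategy.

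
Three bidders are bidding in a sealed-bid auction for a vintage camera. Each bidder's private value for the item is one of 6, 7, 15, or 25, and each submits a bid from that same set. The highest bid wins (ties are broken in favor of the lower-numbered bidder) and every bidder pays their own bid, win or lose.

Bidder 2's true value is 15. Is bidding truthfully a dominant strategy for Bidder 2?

No

Consider the case where Bidder 1 bids 6 and Bidder 3 bids 6.
Truthful bid 15: wins, pays 15, utility 15 - 15 = 0.
Bid 7 instead: wins, pays 7, utility 15 - 7 = 8.
Since 8 > 0, bidding 7 is strictly better here, so truthful bidding is not dominant.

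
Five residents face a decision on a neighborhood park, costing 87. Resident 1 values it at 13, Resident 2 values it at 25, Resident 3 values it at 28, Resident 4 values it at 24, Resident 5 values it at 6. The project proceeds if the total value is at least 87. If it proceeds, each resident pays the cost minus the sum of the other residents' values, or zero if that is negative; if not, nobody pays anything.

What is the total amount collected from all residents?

Total value 96 ≥ cost 87, so it is built.
Resident 1: others sum to 83; max(0, 87 - 83) = 4.
Resident 2: others sum to 71; max(0, 87 - 71) = 16.
Resident 3: others sum to 68; max(0, 87 - 68) = 19.
Resident 4: others sum to 72; max(0, 87 - 72) = 15.
Resident 5: others sum to 90; max(0, 87 - 90) = 0.
Total collected = 4 + 16 + 19 + 15 + 0 = 54.

54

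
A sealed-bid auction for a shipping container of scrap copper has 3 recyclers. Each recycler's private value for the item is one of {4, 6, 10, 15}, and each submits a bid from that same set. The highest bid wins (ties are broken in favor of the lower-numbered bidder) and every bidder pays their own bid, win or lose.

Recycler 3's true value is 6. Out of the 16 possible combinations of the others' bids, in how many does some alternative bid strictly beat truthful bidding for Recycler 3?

15

Others bid (4, 6): truth gives -6; bid 4 gives -4 > -6. Violating.
Others bid (4, 10): truth gives -6; bid 4 gives -4 > -6. Violating.
Others bid (4, 15): truth gives -6; bid 4 gives -4 > -6. Violating.
Others bid (6, 4): truth gives -6; bid 4 gives -4 > -6. Violating.
Others bid (4, 4): truth gives 0; no alternative beats it.
(Checking all 16 profiles: 15 have a profitable deviation, 1 does not.)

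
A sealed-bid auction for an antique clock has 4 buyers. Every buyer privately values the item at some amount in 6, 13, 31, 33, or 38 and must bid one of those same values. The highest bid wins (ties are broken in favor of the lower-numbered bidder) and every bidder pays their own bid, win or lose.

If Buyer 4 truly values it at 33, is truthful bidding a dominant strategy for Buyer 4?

Consider the case where Buyer 1 bids 6, Buyer 2 bids 6 and Buyer 3 bids 6.
Truthful bid 33: wins, pays 33, utility 33 - 33 = 0.
Bid 13 instead: wins, pays 13, utility 33 - 13 = 20.
Since 20 > 0, bidding 13 is strictly better here, so truthful bidding is not dominant.

No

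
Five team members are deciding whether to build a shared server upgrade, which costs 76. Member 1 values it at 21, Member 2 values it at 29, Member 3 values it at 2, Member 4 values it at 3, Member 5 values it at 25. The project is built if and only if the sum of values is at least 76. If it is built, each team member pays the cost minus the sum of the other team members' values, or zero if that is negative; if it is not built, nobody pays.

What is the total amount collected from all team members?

Total value 80 ≥ cost 76, so it is built.
Member 1: others sum to 59; max(0, 76 - 59) = 17.
Member 2: others sum to 51; max(0, 76 - 51) = 25.
Member 3: others sum to 78; max(0, 76 - 78) = 0.
Member 4: others sum to 77; max(0, 76 - 77) = 0.
Member 5: others sum to 55; max(0, 76 - 55) = 21.
Total collected = 17 + 25 + 0 + 0 + 21 = 63.

63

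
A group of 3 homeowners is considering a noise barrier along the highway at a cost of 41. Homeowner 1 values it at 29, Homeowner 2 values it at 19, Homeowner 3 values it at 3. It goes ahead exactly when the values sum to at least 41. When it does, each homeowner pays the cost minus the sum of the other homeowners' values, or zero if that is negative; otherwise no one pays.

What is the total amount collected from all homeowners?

Total value 51 ≥ cost 41, so it is built.
Homeowner 1: others sum to 22; max(0, 41 - 22) = 19.
Homeowner 2: others sum to 32; max(0, 41 - 32) = 9.
Homeowner 3: others sum to 48; max(0, 41 - 48) = 0.
Total collected = 19 + 9 + 0 = 28.

28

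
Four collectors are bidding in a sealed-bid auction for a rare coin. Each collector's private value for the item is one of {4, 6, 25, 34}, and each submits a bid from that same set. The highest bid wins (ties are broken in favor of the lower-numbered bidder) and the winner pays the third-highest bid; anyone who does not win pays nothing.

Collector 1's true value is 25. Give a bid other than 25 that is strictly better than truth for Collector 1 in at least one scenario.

34

Suppose Collector 2 bids 4, Collector 3 bids 4 and Collector 4 bids 34.
Bid 25: loses, pays 0, utility 0.
Bid 34: wins, pays 4, utility 25 - 4 = 21.
So bidding 34 beats truth here (21 > 0).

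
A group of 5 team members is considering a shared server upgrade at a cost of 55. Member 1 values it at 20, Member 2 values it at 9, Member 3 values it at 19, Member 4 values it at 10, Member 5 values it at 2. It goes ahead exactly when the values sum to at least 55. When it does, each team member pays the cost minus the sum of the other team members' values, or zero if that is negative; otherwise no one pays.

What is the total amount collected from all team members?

Total value 60 ≥ cost 55, so it is built.
Member 1: others sum to 40; max(0, 55 - 40) = 15.
Member 2: others sum to 51; max(0, 55 - 51) = 4.
Member 3: others sum to 41; max(0, 55 - 41) = 14.
Member 4: others sum to 50; max(0, 55 - 50) = 5.
Member 5: others sum to 58; max(0, 55 - 58) = 0.
Total collected = 15 + 4 + 14 + 5 + 0 = 38.

38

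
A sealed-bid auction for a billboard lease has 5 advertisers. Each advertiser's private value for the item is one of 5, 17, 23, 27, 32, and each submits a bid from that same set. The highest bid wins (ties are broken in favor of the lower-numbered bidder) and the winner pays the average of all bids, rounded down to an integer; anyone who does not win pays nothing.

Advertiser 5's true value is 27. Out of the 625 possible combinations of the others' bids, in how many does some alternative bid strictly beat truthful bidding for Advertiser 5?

182

Others bid (5, 5, 5, 5): truth gives 18; bid 17 gives 20 > 18. Violating.
Others bid (5, 5, 5, 27): truth gives 0; bid 32 gives 13 > 0. Violating.
Others bid (5, 5, 17, 17): truth gives 13; bid 23 gives 14 > 13. Violating.
Others bid (5, 5, 17, 27): truth gives 0; bid 32 gives 10 > 0. Violating.
Others bid (5, 5, 5, 17): truth gives 16; no alternative beats it.
Others bid (5, 5, 5, 23): truth gives 14; no alternative beats it.
(Checking all 625 profiles: 182 have a profitable deviation, 443 do not.)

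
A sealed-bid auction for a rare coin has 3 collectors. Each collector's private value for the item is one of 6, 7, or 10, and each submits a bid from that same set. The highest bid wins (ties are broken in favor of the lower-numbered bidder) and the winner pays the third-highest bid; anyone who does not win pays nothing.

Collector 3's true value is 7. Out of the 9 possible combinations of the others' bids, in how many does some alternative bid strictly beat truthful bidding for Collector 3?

Others bid (6, 7): truth gives 0; bid 10 gives 1 > 0. Violating.
Others bid (7, 6): truth gives 0; bid 10 gives 1 > 0. Violating.
Others bid (6, 6): truth gives 1; no alternative beats it.
Others bid (6, 10): truth gives 0; no alternative beats it.
(Checking all 9 profiles: 2 have a profitable deviation, 7 do not.)

2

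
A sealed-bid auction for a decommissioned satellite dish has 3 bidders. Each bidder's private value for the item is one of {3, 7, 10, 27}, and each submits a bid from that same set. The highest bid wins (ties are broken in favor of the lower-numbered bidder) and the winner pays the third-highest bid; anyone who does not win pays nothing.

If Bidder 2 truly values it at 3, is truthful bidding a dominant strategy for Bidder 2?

Check each profile of the others' bids and compare truth against every alternative bid.
Others bid (3, 3): truth gives 0, best alternative gives 0.
Others bid (3, 7): truth gives 0, best alternative gives 0.
Others bid (3, 10): truth gives 0, best alternative gives 0.
Others bid (3, 27): truth gives 0, best alternative gives 0.
Others bid (7, 3): truth gives 0, best alternative gives 0.
Others bid (7, 7): truth gives 0, best alternative gives 0.
(Remaining 10 profiles checked similarly; truth is weakly best in each.)
In every case the truthful bid is at least as good as any alternative, so it is a dominant strategy.

Yes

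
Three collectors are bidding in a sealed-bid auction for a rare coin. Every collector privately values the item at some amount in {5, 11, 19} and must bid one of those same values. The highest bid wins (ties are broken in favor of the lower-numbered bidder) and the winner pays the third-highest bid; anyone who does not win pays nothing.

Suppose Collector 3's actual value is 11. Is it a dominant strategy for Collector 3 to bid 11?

Consider the case where Collector 1 bids 5 and Collector 2 bids 11.
Truthful bid 11: loses, pays 0, utility 0.
Bid 19 instead: wins, pays 5, utility 11 - 5 = 6.
Since 6 > 0, bidding 19 is strictly better here, so truthful bidding is not dominant.

No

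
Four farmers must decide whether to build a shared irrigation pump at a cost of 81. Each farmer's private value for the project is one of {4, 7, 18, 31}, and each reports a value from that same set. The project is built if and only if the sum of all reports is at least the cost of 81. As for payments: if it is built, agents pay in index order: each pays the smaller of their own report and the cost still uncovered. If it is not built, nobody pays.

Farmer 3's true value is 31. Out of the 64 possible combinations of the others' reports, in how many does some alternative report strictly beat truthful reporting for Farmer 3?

13

Others report (4, 31, 31): truth gives 0; report 18 gives 13 > 0. Violating.
Others report (7, 31, 31): truth gives 0; report 18 gives 13 > 0. Violating.
Others report (18, 18, 31): truth gives 0; report 18 gives 13 > 0. Violating.
Others report (18, 31, 18): truth gives 0; report 18 gives 13 > 0. Violating.
Others report (4, 4, 4): truth gives 0; no alternative beats it.
Others report (4, 4, 7): truth gives 0; no alternative beats it.
(Checking all 64 profiles: 13 have a profitable deviation, 51 do not.)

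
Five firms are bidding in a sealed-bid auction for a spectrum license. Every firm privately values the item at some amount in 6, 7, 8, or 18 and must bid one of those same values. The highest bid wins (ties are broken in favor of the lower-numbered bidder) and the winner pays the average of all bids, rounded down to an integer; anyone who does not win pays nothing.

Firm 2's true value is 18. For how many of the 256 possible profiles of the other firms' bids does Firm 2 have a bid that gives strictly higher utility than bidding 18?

54

Others bid (6, 6, 6, 6): truth gives 10; bid 7 gives 12 > 10. Violating.
Others bid (6, 6, 6, 7): truth gives 10; bid 7 gives 12 > 10. Violating.
Others bid (6, 6, 6, 8): truth gives 10; bid 8 gives 12 > 10. Violating.
Others bid (6, 6, 7, 6): truth gives 10; bid 7 gives 12 > 10. Violating.
Others bid (6, 6, 6, 18): truth gives 8; no alternative beats it.
Others bid (6, 6, 7, 18): truth gives 7; no alternative beats it.
(Checking all 256 profiles: 54 have a profitable deviation, 202 do not.)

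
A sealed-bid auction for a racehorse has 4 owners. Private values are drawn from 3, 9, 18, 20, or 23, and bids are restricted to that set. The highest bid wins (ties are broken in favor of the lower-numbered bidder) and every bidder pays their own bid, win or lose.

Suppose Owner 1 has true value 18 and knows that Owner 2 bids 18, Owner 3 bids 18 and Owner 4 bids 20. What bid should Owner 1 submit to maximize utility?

Bid 3: loses but pays 3, utility -3.
Bid 9: loses but pays 9, utility -9.
Bid 18: loses but pays 18, utility -18.
Bid 20: wins, pays 20, utility 18 - 20 = -2.
Bid 23: wins, pays 23, utility 18 - 23 = -5.
The best choice is 20 with utility -2.

20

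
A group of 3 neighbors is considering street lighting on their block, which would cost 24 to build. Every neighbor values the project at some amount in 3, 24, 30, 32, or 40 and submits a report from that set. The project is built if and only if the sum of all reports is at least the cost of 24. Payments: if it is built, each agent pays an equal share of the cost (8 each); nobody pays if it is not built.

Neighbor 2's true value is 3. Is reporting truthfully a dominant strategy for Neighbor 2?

Check each profile of the others' reports and compare truth against every alternative report.
Others report (3, 3): truth gives 0, best alternative gives -5.
Others report (3, 24): truth gives -5, best alternative gives -5.
Others report (3, 30): truth gives -5, best alternative gives -5.
Others report (3, 32): truth gives -5, best alternative gives -5.
Others report (3, 40): truth gives -5, best alternative gives -5.
Others report (24, 3): truth gives -5, best alternative gives -5.
(Remaining 19 profiles checked similarly; truth is weakly best in each.)
In every case the truthful report is at least as good as any alternative, so it is a dominant strategy.

Yes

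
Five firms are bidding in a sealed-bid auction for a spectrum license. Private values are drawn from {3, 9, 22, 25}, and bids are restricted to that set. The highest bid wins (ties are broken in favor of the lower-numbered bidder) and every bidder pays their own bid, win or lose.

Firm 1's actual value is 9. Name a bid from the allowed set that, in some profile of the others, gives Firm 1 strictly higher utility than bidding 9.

Suppose Firm 2 bids 3, Firm 3 bids 3, Firm 4 bids 3 and Firm 5 bids 3.
Bid 9: wins, pays 9, utility 9 - 9 = 0.
Bid 3: wins, pays 3, utility 9 - 3 = 6.
So bidding 3 beats truth here (6 > 0).

3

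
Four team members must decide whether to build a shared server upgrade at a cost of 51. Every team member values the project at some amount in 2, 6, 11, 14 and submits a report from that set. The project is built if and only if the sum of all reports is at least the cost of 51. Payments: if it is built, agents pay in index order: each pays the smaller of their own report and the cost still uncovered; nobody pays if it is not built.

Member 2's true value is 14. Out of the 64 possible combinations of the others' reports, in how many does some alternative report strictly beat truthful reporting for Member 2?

1

Others report (14, 14, 14): truth gives 0; report 11 gives 3 > 0. Violating.
Others report (2, 2, 2): truth gives 0; no alternative beats it.
Others report (2, 2, 6): truth gives 0; no alternative beats it.
(Checking all 64 profiles: 1 has a profitable deviation, 63 do not.)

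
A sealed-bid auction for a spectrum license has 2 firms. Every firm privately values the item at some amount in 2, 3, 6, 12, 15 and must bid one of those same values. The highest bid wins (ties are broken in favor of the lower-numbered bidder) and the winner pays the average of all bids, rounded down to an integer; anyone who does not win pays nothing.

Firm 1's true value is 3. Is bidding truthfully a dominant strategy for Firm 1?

Yes

Check each profile of the others' bids and compare truth against every alternative bid.
Others bid (2): truth gives 1, best alternative gives 1.
Others bid (3): truth gives 0, best alternative gives 0.
Others bid (6): truth gives 0, best alternative gives 0.
Others bid (12): truth gives 0, best alternative gives 0.
Others bid (15): truth gives 0, best alternative gives 0.
In every case the truthful bid is at least as good as any alternative, so it is a dominant strategy.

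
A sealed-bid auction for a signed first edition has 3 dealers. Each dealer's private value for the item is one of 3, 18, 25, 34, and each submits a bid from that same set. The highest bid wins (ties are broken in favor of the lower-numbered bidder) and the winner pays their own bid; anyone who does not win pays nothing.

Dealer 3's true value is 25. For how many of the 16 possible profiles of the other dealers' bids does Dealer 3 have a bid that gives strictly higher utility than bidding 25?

1

Others bid (3, 3): truth gives 0; bid 18 gives 7 > 0. Violating.
Others bid (3, 18): truth gives 0; no alternative beats it.
Others bid (3, 25): truth gives 0; no alternative beats it.
(Checking all 16 profiles: 1 has a profitable deviation, 15 do not.)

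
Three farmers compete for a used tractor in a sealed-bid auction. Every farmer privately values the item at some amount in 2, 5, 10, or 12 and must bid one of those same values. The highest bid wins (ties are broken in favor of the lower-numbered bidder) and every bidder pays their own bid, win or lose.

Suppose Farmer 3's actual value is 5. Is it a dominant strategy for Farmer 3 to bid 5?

Consider the case where Farmer 1 bids 2 and Farmer 2 bids 5.
Truthful bid 5: loses but pays 5, utility -5.
Bid 2 instead: loses but pays 2, utility -2.
Since -2 > -5, bidding 2 is strictly better here, so truthful bidding is not dominant.

No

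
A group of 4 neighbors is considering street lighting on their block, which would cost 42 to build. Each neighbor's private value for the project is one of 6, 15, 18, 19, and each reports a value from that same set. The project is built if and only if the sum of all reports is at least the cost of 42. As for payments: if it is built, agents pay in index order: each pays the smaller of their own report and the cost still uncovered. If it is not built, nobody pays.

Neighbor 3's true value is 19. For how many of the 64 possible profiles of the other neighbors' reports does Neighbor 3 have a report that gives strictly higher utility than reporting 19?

47

Others report (6, 6, 15): truth gives 0; report 15 gives 4 > 0. Violating.
Others report (6, 6, 18): truth gives 0; report 15 gives 4 > 0. Violating.
Others report (6, 6, 19): truth gives 0; report 15 gives 4 > 0. Violating.
Others report (6, 15, 6): truth gives 0; report 15 gives 4 > 0. Violating.
Others report (6, 6, 6): truth gives 0; no alternative beats it.
Others report (18, 18, 6): truth gives 13; no alternative beats it.
(Checking all 64 profiles: 47 have a profitable deviation, 17 do not.)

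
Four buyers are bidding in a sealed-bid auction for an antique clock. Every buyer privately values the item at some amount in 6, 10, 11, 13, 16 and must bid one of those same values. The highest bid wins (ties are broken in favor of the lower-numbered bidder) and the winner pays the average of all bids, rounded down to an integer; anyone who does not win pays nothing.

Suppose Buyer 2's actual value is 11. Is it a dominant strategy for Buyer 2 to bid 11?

Consider the case where Buyer 1 bids 6, Buyer 3 bids 6 and Buyer 4 bids 13.
Truthful bid 11: loses, pays 0, utility 0.
Bid 13 instead: wins, pays 9, utility 11 - 9 = 2.
Since 2 > 0, bidding 13 is strictly better here, so truthful bidding is not dominant.

No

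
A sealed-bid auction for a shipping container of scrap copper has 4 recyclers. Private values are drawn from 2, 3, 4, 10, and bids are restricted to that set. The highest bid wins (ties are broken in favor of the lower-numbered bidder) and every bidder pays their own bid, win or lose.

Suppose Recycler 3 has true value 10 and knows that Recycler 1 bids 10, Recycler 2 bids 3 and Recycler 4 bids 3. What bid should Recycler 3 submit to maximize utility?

2

Bid 2: loses but pays 2, utility -2.
Bid 3: loses but pays 3, utility -3.
Bid 4: loses but pays 4, utility -4.
Bid 10: loses but pays 10, utility -10.
The best choice is 2 with utility -2.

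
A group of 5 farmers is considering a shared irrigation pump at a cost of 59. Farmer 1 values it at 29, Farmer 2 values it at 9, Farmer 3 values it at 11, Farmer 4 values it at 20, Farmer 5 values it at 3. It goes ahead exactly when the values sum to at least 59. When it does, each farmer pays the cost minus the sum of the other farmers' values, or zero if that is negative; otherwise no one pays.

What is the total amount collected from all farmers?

23

Total value 72 ≥ cost 59, so it is built.
Farmer 1: others sum to 43; max(0, 59 - 43) = 16.
Farmer 2: others sum to 63; max(0, 59 - 63) = 0.
Farmer 3: others sum to 61; max(0, 59 - 61) = 0.
Farmer 4: others sum to 52; max(0, 59 - 52) = 7.
Farmer 5: others sum to 69; max(0, 59 - 69) = 0.
Total collected = 16 + 0 + 0 + 7 + 0 = 23.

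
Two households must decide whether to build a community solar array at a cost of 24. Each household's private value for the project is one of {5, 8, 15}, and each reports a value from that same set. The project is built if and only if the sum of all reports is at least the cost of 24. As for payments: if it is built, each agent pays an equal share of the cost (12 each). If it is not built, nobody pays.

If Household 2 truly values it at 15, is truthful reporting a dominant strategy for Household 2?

Yes

Check each profile of the others' reports and compare truth against every alternative report.
Others report (15): truth gives 3, best alternative gives 0.
Others report (5): truth gives 0, best alternative gives 0.
Others report (8): truth gives 0, best alternative gives 0.
In every case the truthful report is at least as good as any alternative, so it is a dominant strategy.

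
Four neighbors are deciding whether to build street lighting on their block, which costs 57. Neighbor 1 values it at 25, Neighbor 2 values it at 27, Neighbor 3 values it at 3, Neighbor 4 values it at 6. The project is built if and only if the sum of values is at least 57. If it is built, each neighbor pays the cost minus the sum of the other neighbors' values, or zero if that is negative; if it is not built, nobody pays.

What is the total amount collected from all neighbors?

46

Total value 61 ≥ cost 57, so it is built.
Neighbor 1: others sum to 36; max(0, 57 - 36) = 21.
Neighbor 2: others sum to 34; max(0, 57 - 34) = 23.
Neighbor 3: others sum to 58; max(0, 57 - 58) = 0.
Neighbor 4: others sum to 55; max(0, 57 - 55) = 2.
Total collected = 21 + 23 + 0 + 2 = 46.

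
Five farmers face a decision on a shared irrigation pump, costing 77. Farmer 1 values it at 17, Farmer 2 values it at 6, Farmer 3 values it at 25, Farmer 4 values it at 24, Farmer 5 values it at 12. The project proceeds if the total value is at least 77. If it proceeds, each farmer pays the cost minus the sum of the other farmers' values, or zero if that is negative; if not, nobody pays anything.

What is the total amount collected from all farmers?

50

Total value 84 ≥ cost 77, so it is built.
Farmer 1: others sum to 67; max(0, 77 - 67) = 10.
Farmer 2: others sum to 78; max(0, 77 - 78) = 0.
Farmer 3: others sum to 59; max(0, 77 - 59) = 18.
Farmer 4: others sum to 60; max(0, 77 - 60) = 17.
Farmer 5: others sum to 72; max(0, 77 - 72) = 5.
Total collected = 10 + 0 + 18 + 17 + 5 = 50.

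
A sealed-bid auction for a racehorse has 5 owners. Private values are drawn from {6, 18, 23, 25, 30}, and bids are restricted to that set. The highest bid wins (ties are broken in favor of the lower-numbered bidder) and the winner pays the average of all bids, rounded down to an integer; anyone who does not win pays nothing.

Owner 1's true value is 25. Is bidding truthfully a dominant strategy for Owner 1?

No

Consider the case where Owner 2 bids 6, Owner 3 bids 6, Owner 4 bids 6 and Owner 5 bids 6.
Truthful bid 25: wins, pays 9, utility 25 - 9 = 16.
Bid 6 instead: wins, pays 6, utility 25 - 6 = 19.
Since 19 > 16, bidding 6 is strictly better here, so truthful bidding is not dominant.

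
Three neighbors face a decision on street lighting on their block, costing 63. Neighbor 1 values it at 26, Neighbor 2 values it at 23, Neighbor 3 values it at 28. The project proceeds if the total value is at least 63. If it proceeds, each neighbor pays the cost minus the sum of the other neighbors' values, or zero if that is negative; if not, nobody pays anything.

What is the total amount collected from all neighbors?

35

Total value 77 ≥ cost 63, so it is built.
Neighbor 1: others sum to 51; max(0, 63 - 51) = 12.
Neighbor 2: others sum to 54; max(0, 63 - 54) = 9.
Neighbor 3: others sum to 49; max(0, 63 - 49) = 14.
Total collected = 12 + 9 + 14 = 35.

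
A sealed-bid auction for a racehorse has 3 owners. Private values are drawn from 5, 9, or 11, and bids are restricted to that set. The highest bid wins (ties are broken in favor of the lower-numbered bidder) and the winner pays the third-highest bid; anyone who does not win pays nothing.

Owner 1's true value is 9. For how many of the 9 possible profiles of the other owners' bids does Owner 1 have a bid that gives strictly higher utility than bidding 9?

Others bid (5, 11): truth gives 0; bid 11 gives 4 > 0. Violating.
Others bid (11, 5): truth gives 0; bid 11 gives 4 > 0. Violating.
Others bid (5, 5): truth gives 4; no alternative beats it.
Others bid (5, 9): truth gives 4; no alternative beats it.
(Checking all 9 profiles: 2 have a profitable deviation, 7 do not.)

2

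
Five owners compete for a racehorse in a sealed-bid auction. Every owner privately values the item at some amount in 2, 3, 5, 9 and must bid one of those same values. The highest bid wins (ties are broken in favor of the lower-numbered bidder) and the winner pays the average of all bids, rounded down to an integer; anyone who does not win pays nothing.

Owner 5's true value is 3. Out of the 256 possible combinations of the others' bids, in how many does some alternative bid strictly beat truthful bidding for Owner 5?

4

Others bid (2, 2, 2, 3): truth gives 0; bid 5 gives 1 > 0. Violating.
Others bid (2, 2, 3, 2): truth gives 0; bid 5 gives 1 > 0. Violating.
Others bid (2, 3, 2, 2): truth gives 0; bid 5 gives 1 > 0. Violating.
Others bid (3, 2, 2, 2): truth gives 0; bid 5 gives 1 > 0. Violating.
Others bid (2, 2, 2, 2): truth gives 1; no alternative beats it.
Others bid (2, 2, 2, 5): truth gives 0; no alternative beats it.
(Checking all 256 profiles: 4 have a profitable deviation, 252 do not.)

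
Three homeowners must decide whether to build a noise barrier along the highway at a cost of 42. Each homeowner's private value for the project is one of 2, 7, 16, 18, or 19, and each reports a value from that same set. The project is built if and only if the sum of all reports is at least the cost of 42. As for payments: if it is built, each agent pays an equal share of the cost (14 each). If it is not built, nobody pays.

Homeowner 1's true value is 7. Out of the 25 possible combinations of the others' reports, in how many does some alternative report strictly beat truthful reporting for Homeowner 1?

6

Others report (16, 19): truth gives -7; report 2 gives 0 > -7. Violating.
Others report (18, 18): truth gives -7; report 2 gives 0 > -7. Violating.
Others report (18, 19): truth gives -7; report 2 gives 0 > -7. Violating.
Others report (19, 16): truth gives -7; report 2 gives 0 > -7. Violating.
Others report (2, 2): truth gives 0; no alternative beats it.
Others report (2, 7): truth gives 0; no alternative beats it.
(Checking all 25 profiles: 6 have a profitable deviation, 19 do not.)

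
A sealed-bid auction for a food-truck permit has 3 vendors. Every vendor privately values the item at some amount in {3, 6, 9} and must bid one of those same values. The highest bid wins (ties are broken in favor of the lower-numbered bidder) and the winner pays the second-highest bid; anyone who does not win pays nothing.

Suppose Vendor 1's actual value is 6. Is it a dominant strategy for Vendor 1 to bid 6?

Check each profile of the others' bids and compare truth against every alternative bid.
Others bid (3, 3): truth gives 3, best alternative gives 3.
Others bid (3, 6): truth gives 0, best alternative gives 0.
Others bid (3, 9): truth gives 0, best alternative gives 0.
Others bid (6, 3): truth gives 0, best alternative gives 0.
Others bid (6, 6): truth gives 0, best alternative gives 0.
Others bid (6, 9): truth gives 0, best alternative gives 0.
(Remaining 3 profiles checked similarly; truth is weakly best in each.)
In every case the truthful bid is at least as good as any alternative, so it is a dominant strategy.

Yes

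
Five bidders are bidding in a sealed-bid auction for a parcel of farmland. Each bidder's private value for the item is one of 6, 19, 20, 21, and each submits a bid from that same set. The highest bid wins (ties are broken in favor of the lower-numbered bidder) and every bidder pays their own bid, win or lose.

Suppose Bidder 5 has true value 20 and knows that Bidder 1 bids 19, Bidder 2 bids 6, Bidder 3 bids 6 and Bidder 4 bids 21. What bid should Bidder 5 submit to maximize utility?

6

Bid 6: loses but pays 6, utility -6.
Bid 19: loses but pays 19, utility -19.
Bid 20: loses but pays 20, utility -20.
Bid 21: loses but pays 21, utility -21.
The best choice is 6 with utility -6.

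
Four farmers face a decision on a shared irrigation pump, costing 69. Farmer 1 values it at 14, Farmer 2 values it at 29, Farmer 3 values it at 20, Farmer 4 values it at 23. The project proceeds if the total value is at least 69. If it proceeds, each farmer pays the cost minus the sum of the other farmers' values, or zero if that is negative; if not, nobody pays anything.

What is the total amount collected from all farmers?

Total value 86 ≥ cost 69, so it is built.
Farmer 1: others sum to 72; max(0, 69 - 72) = 0.
Farmer 2: others sum to 57; max(0, 69 - 57) = 12.
Farmer 3: others sum to 66; max(0, 69 - 66) = 3.
Farmer 4: others sum to 63; max(0, 69 - 63) = 6.
Total collected = 0 + 12 + 3 + 6 = 21.

21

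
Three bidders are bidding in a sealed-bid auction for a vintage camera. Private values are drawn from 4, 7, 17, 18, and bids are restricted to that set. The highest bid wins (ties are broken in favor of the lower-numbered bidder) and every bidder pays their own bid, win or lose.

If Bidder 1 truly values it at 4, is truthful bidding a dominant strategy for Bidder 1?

No

Consider the case where Bidder 2 bids 4 and Bidder 3 bids 7.
Truthful bid 4: loses but pays 4, utility -4.
Bid 7 instead: wins, pays 7, utility 4 - 7 = -3.
Since -3 > -4, bidding 7 is strictly better here, so truthful bidding is not dominant.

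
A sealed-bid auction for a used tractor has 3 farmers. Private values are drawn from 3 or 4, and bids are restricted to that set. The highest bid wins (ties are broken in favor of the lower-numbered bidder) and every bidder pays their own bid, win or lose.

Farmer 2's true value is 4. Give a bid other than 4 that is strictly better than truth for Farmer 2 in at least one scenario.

3

Suppose Farmer 1 bids 4 and Farmer 3 bids 3.
Bid 4: loses but pays 4, utility -4.
Bid 3: loses but pays 3, utility -3.
So bidding 3 beats truth here (-3 > -4).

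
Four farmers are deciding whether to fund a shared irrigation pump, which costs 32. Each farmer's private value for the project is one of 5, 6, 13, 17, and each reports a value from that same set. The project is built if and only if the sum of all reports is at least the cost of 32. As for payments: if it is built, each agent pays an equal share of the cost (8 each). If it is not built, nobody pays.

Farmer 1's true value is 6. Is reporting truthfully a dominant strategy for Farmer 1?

Yes

Check each profile of the others' reports and compare truth against every alternative report.
Others report (5, 5, 17): truth gives -2, best alternative gives -2.
Others report (5, 6, 17): truth gives -2, best alternative gives -2.
Others report (5, 13, 13): truth gives -2, best alternative gives -2.
Others report (5, 13, 17): truth gives -2, best alternative gives -2.
Others report (5, 17, 5): truth gives -2, best alternative gives -2.
Others report (5, 17, 6): truth gives -2, best alternative gives -2.
(Remaining 58 profiles checked similarly; truth is weakly best in each.)
In every case the truthful report is at least as good as any alternative, so it is a dominant strategy.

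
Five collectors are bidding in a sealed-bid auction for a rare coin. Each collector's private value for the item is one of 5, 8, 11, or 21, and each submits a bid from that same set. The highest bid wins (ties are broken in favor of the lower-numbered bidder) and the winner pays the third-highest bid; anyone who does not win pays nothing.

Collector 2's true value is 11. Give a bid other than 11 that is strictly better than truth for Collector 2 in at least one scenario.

21

Suppose Collector 1 bids 5, Collector 3 bids 5, Collector 4 bids 5 and Collector 5 bids 21.
Bid 11: loses, pays 0, utility 0.
Bid 21: wins, pays 5, utility 11 - 5 = 6.
So bidding 21 beats truth here (6 > 0).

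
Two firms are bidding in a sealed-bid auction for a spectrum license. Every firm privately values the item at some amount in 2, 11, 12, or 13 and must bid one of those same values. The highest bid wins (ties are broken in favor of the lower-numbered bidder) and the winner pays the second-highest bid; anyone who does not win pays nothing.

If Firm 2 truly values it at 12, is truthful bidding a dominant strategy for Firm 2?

Yes

Check each profile of the others' bids and compare truth against every alternative bid.
Others bid (2): truth gives 10, best alternative gives 10.
Others bid (11): truth gives 1, best alternative gives 1.
Others bid (12): truth gives 0, best alternative gives 0.
Others bid (13): truth gives 0, best alternative gives 0.
In every case the truthful bid is at least as good as any alternative, so it is a dominant strategy.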